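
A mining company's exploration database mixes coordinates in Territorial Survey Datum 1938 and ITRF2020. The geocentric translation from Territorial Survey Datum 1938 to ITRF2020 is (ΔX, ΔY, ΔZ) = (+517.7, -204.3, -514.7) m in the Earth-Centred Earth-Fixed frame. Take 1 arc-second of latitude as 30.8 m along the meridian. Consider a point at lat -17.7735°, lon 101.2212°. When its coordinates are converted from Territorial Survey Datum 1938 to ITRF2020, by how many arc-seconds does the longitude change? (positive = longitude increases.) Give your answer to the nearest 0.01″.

Δλ = -15.96″

sin φ = -0.305255, cos φ = 0.952271, sin λ = 0.980883, cos λ = -0.194597.
East component: ΔE = −sin λ·ΔX + cos λ·ΔY = −(0.980883)(517.7) + (-0.194597)(-204.3) = -468.05 m.
1° of latitude spans 3600 × 30.80 = 110880 m; at latitude φ, 1° of longitude spans that × cos φ = 105587.8 m, so Δλ = -468.05 / 105587.8 × 3600 = -15.958″.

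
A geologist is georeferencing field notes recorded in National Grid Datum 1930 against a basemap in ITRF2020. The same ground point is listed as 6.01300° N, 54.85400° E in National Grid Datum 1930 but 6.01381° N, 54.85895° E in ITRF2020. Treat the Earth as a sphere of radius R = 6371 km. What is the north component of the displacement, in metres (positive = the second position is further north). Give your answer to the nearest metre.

Δφ = 6.01381° − 6.01300° = +0.00081°; Δλ = 54.85895° − 54.85400° = +0.00495°.
1° along a meridian = πR/180 = 111195 m.
ΔN = Δφ × 111195 = 90.1 m; ΔE = Δλ × 111195 × cos(6.01300°) = +0.00495 × 111195 × 0.994498 = 547.4 m.

ΔN = 90 m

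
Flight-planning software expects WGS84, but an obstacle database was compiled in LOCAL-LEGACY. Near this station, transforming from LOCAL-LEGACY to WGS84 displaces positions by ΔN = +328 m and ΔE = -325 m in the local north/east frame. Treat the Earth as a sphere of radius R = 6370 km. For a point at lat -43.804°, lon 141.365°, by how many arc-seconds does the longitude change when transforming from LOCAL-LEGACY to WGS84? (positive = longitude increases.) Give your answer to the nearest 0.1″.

At latitude -43.804°, cos φ = 0.721712.
One radian of longitude at latitude φ spans R cos φ, so Δλ = ΔE / (R cos φ) = -325.0 / (6370000 × 0.721712) = -7.0694e-05 rad = -14.582″.

Δλ = -14.6″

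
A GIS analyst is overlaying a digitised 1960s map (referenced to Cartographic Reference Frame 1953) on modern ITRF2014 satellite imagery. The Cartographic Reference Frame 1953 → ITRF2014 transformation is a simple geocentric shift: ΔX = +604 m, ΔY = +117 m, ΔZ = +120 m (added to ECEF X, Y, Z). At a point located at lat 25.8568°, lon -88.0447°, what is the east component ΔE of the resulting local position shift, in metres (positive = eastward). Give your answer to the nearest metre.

At φ = 25.8568°, λ = -88.0447°: sin φ = 0.436123, cos φ = 0.899887, sin λ = -0.999418, cos λ = 0.034120.
ΔE = −sin λ·ΔX + cos λ·ΔY = −(-0.999418)·(604) + (0.034120)·(117) = 607.64 m.

ΔE = 608 m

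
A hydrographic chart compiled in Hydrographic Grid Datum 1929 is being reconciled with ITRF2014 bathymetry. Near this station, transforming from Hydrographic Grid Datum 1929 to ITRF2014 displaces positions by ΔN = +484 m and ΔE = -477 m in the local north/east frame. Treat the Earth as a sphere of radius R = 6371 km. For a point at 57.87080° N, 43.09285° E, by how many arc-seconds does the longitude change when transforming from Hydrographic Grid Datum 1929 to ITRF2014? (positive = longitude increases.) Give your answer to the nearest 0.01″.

At latitude 57.87080°, cos φ = 0.531830.
One radian of longitude at latitude φ spans R cos φ, so Δλ = ΔE / (R cos φ) = -477.0 / (6371000 × 0.531830) = -1.4078e-04 rad = -29.038″.

Δλ = -29.04″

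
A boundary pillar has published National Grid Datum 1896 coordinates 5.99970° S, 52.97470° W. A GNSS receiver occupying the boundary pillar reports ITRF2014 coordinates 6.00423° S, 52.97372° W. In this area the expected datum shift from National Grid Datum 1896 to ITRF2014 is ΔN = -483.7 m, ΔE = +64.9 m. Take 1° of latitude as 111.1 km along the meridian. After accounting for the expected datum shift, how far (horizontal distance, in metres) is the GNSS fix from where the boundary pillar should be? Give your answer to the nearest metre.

48 m

Observed coordinate differences: Δφ = -0.00453°, Δλ = +0.00098°.
Converting to metres (1° lat = 111100 m, cos φ = 0.994522): observed ΔN = -503.3 m, observed ΔE = 108.3 m.
Subtracting the expected shift leaves a residual of -503.3 − (-483.7) = -19.6 m north and 108.3 − (64.9) = 43.4 m east.
Residual distance = √((-19.6)² + 43.4²) = 47.6 m.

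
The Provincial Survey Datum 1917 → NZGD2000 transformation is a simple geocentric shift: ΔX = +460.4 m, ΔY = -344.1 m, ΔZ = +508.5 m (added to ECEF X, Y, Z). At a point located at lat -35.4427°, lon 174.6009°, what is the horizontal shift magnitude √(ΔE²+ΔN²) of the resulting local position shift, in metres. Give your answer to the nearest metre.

The local east axis at (φ, λ) is (−sin λ, cos λ, 0), so ΔE = −sin(174.6009°)·460.4 + cos(174.6009°)·(-344.1) = 299.25 m.
The local north axis is (−sin φ cos λ, −sin φ sin λ, cos φ), giving ΔN = -265.796 − 18.775 + 414.273 = 129.70 m.
Horizontal magnitude = √(ΔE² + ΔN²) = √(299.25² + 129.70²) = 326.15 m.

326 m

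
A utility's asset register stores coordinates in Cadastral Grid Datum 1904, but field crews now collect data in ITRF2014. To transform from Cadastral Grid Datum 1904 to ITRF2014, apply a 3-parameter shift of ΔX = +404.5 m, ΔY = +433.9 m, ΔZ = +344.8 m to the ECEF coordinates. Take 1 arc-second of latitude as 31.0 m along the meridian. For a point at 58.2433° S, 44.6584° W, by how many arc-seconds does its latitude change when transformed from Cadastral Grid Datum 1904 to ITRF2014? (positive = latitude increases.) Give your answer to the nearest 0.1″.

Δφ = 5.4″

sin φ = -0.850291, cos φ = 0.526313, sin λ = -0.702878, cos λ = 0.711310.
North component: ΔN = −sin φ cos λ·ΔX − sin φ sin λ·ΔY + cos φ·ΔZ = −(-0.850291)(0.711310)(404.5) − (-0.850291)(-0.702878)(433.9) + (0.526313)(344.8) = 166.80 m.
1° of latitude spans 3600 × 31.00 = 111600 m, so Δφ = 166.80 / 111600 × 3600 = 5.381″.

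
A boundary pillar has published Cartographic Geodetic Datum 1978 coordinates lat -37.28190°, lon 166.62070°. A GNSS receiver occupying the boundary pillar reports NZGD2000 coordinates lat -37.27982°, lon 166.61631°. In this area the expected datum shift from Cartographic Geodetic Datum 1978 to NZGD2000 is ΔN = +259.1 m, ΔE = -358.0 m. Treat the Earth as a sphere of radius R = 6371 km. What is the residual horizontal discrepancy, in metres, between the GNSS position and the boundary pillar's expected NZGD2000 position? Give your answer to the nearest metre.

41 m

Observed coordinate differences: Δφ = +0.00208°, Δλ = -0.00439°.
Converting to metres (1° lat = 111195 m, cos φ = 0.795665): observed ΔN = 231.3 m, observed ΔE = -388.4 m.
Subtracting the expected shift leaves a residual of 231.3 − (259.1) = -27.8 m north and -388.4 − (-358.0) = -30.4 m east.
Residual distance = √((-27.8)² + (-30.4)²) = 41.2 m.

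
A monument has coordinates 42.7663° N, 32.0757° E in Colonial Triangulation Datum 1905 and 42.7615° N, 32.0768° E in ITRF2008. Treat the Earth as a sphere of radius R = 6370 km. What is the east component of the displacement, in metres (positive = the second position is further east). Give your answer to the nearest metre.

ΔE = 90 m

Δφ = 42.7615° − 42.7663° = -0.0048°; Δλ = 32.0768° − 32.0757° = +0.0011°.
1° along a meridian = πR/180 = 111177 m.
ΔN = Δφ × 111177 = -533.7 m; ΔE = Δλ × 111177 × cos(42.7663°) = +0.0011 × 111177 × 0.734129 = 89.8 m.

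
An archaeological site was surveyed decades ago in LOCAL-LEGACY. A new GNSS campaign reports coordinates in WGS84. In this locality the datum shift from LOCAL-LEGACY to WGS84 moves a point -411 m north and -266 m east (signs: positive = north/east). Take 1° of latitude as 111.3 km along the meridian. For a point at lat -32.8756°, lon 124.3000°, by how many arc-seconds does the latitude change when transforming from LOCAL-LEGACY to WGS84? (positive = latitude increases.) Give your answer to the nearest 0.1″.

1° of latitude = 111.3 km, so Δφ = -411.0 / 111300 = -0.0036927° = -13.294″.

Δφ = -13.3″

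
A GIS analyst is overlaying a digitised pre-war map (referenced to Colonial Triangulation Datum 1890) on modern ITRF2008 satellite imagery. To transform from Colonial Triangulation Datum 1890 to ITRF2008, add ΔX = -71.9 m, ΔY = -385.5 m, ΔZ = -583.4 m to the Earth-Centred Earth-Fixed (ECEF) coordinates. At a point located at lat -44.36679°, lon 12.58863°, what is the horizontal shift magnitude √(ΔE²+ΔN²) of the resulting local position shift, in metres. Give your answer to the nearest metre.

At φ = -44.36679°, λ = 12.58863°: sin φ = -0.699249, cos φ = 0.714878, sin λ = 0.217950, cos λ = 0.975960.
ΔE = −sin λ·ΔX + cos λ·ΔY = −(0.217950)·(-71.9) + (0.975960)·(-385.5) = -360.56 m.
ΔN = −sin φ cos λ·ΔX − sin φ sin λ·ΔY + cos φ·ΔZ = −(-0.699249)(0.975960)(-71.9) − (-0.699249)(0.217950)(-385.5) + (0.714878)(-583.4) = -524.88 m.
Horizontal magnitude = √(ΔE² + ΔN²) = √((-360.56)² + (-524.88)²) = 636.79 m.

637 m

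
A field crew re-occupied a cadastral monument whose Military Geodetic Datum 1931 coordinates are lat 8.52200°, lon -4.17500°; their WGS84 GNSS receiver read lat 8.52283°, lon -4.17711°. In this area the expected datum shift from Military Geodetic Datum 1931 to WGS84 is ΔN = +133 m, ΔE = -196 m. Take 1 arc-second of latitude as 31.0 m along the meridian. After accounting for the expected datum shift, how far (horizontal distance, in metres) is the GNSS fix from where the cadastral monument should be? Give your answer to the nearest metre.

55 m

Observed coordinate differences: Δφ = +0.00083°, Δλ = -0.00211°.
Converting to metres (1° lat = 111600 m, cos φ = 0.988959): observed ΔN = 92.6 m, observed ΔE = -232.9 m.
Subtracting the expected shift leaves a residual of 92.6 − (133) = -40.4 m north and -232.9 − (-196) = -36.9 m east.
Residual distance = √((-40.4)² + (-36.9)²) = 54.7 m.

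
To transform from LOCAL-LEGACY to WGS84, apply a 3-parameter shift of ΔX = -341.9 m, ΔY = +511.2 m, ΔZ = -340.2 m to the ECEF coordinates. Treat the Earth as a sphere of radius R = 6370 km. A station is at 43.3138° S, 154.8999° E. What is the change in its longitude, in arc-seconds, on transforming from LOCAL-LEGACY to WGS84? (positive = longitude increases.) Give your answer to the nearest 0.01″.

sin φ = -0.685994, cos φ = 0.727608, sin λ = 0.424201, cos λ = -0.905568.
East component: ΔE = −sin λ·ΔX + cos λ·ΔY = −(0.424201)(-341.9) + (-0.905568)(511.2) = -317.89 m.
1° of latitude spans πR/180 = 111177 m; at latitude φ, 1° of longitude spans that × cos φ = 80893.6 m, so Δλ = -317.89 / 80893.6 × 3600 = -14.147″.

Δλ = -14.15″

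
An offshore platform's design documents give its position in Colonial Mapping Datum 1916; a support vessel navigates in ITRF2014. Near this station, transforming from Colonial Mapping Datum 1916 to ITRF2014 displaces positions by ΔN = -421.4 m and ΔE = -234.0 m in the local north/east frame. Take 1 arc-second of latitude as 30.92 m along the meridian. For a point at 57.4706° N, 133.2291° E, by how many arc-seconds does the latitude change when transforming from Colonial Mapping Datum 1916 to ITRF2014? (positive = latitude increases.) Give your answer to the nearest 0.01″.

1″ of latitude = 30.92 m, so Δφ = -421.4 / 30.92 = -13.629″.

Δφ = -13.63″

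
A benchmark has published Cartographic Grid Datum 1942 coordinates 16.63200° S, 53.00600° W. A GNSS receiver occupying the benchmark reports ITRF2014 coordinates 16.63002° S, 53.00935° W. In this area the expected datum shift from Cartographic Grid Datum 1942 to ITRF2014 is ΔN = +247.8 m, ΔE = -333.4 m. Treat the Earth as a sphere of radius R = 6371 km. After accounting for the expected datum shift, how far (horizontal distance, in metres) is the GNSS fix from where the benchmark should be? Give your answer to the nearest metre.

36 m

Observed coordinate differences: Δφ = +0.00198°, Δλ = -0.00335°.
Converting to metres (1° lat = 111195 m, cos φ = 0.958163): observed ΔN = 220.2 m, observed ΔE = -356.9 m.
Subtracting the expected shift leaves a residual of 220.2 − (247.8) = -27.6 m north and -356.9 − (-333.4) = -23.5 m east.
Residual distance = √((-27.6)² + (-23.5)²) = 36.3 m.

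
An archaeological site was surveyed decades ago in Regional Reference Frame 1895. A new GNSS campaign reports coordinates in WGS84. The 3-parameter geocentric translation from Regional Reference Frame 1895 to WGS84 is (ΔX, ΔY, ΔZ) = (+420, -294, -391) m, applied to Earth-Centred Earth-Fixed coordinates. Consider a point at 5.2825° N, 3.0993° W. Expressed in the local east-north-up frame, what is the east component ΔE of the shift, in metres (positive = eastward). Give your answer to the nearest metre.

The local east axis at (φ, λ) is (−sin λ, cos λ, 0), so ΔE = −sin(-3.0993°)·420 + cos(-3.0993°)·(-294) = -270.86 m.

ΔE = -271 m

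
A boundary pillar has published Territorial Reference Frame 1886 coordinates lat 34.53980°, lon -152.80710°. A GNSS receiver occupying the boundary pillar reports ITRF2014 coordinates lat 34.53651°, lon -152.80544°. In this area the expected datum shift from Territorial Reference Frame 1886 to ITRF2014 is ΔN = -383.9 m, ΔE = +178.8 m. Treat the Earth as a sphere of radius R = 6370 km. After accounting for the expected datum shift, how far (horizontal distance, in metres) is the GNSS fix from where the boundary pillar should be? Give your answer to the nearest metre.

Observed coordinate differences: Δφ = -0.00329°, Δλ = +0.00166°.
Converting to metres (1° lat = 111177 m, cos φ = 0.823733): observed ΔN = -365.8 m, observed ΔE = 152.0 m.
Subtracting the expected shift leaves a residual of -365.8 − (-383.9) = 18.1 m north and 152.0 − (178.8) = -26.8 m east.
Residual distance = √(18.1² + (-26.8)²) = 32.3 m.

32 m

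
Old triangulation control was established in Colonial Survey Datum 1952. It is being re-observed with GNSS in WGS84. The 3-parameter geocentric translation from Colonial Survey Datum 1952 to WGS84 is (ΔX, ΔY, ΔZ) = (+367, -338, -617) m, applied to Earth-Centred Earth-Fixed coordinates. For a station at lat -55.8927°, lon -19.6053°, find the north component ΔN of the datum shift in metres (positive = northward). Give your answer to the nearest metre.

ΔN = 34 m

The local north axis is (−sin φ cos λ, −sin φ sin λ, cos φ), giving ΔN = 286.255 + 93.904 − 345.979 = 34.18 m.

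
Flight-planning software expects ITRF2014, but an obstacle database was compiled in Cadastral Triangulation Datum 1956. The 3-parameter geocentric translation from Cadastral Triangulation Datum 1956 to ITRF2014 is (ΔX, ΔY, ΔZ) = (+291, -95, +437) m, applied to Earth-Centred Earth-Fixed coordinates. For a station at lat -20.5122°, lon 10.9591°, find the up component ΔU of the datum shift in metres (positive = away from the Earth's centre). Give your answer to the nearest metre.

ΔU = 98 m

The local up (radial) axis is (cos φ cos λ, cos φ sin λ, sin φ), giving ΔU = 267.579 − 16.915 − 153.128 = 97.54 m.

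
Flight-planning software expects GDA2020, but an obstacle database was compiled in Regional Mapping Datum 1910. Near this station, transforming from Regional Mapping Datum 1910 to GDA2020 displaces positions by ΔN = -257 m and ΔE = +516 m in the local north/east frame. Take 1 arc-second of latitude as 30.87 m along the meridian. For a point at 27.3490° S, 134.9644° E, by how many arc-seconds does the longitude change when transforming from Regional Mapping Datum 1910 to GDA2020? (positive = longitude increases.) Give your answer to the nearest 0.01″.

Δλ = 18.82″

At latitude -27.3490°, cos φ = 0.888225.
1″ of longitude at this latitude = 30.87 × cos φ = 27.4195 m, so Δλ = 516.0 / 27.4195 = 18.819″.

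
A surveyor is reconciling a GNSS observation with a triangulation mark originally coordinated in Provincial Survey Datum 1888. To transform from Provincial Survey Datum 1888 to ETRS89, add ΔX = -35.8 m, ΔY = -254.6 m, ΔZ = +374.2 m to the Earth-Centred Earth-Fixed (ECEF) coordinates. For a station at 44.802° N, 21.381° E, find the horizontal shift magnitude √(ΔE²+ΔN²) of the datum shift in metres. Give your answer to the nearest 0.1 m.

The local east axis at (φ, λ) is (−sin λ, cos λ, 0), so ΔE = −sin(21.381°)·(-35.8) + cos(21.381°)·(-254.6) = -224.03 m.
The local north axis is (−sin φ cos λ, −sin φ sin λ, cos φ), giving ΔN = 23.491 + 65.406 + 265.512 = 354.41 m.
Horizontal magnitude = √(ΔE² + ΔN²) = √((-224.03)² + 354.41²) = 419.28 m.

419.3 m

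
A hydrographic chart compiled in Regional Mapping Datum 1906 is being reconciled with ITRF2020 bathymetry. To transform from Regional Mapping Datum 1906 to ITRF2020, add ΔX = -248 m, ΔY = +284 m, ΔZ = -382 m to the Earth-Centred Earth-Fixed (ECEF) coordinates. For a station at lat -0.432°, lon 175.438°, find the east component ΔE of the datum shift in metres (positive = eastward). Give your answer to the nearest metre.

The local east axis at (φ, λ) is (−sin λ, cos λ, 0), so ΔE = −sin(175.438°)·(-248) + cos(175.438°)·284 = -263.37 m.

ΔE = -263 m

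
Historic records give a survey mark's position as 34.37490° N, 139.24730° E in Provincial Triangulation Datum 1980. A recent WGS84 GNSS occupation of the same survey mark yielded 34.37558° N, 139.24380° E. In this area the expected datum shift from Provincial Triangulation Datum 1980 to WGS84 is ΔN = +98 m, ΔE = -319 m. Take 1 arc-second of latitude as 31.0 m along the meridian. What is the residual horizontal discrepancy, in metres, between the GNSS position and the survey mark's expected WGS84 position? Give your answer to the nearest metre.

22 m

Observed coordinate differences: Δφ = +0.00068°, Δλ = -0.00350°.
Converting to metres (1° lat = 111600 m, cos φ = 0.825361): observed ΔN = 75.9 m, observed ΔE = -322.4 m.
Subtracting the expected shift leaves a residual of 75.9 − (98) = -22.1 m north and -322.4 − (-319) = -3.4 m east.
Residual distance = √((-22.1)² + (-3.4)²) = 22.4 m.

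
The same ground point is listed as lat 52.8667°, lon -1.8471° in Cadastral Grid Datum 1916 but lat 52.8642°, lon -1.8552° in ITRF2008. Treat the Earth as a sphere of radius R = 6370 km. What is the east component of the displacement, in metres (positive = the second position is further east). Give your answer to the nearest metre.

ΔE = -544 m

Δφ = 52.8642° − 52.8667° = -0.0025°; Δλ = -1.8552° − -1.8471° = -0.0081°.
1° along a meridian = πR/180 = 111177 m.
ΔN = Δφ × 111177 = -277.9 m; ΔE = Δλ × 111177 × cos(52.8667°) = -0.0081 × 111177 × 0.603671 = -543.6 m.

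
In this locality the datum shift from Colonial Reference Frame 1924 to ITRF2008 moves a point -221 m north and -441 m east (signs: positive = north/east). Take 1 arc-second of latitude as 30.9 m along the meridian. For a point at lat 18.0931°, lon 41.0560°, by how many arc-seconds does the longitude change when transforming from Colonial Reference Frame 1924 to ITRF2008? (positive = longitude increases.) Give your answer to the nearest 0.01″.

At latitude 18.0931°, cos φ = 0.950553.
1″ of longitude at this latitude = 30.90 × cos φ = 29.3721 m, so Δλ = -441.0 / 29.3721 = -15.014″.

Δλ = -15.01″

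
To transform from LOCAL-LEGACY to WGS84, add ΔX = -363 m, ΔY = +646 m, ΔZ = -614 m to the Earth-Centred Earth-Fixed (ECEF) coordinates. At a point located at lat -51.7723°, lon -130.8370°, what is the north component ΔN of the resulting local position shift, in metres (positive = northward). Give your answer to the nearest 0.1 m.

At φ = -51.7723°, λ = -130.8370°: sin φ = -0.785558, cos φ = 0.618788, sin λ = -0.756573, cos λ = -0.653909.
ΔN = −sin φ cos λ·ΔX − sin φ sin λ·ΔY + cos φ·ΔZ = −(-0.785558)(-0.653909)(-363) − (-0.785558)(-0.756573)(646) + (0.618788)(-614) = -577.41 m.

ΔN = -577.4 m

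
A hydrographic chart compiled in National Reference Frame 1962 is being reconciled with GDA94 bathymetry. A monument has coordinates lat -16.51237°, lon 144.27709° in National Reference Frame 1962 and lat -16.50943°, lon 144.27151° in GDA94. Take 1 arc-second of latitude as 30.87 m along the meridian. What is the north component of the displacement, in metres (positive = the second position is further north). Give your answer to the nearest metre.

ΔN = 327 m

Δφ = -16.50943° − -16.51237° = +0.00294°; Δλ = 144.27151° − 144.27709° = -0.00558°.
1° of latitude = 3600 × 30.87 = 111132 m.
ΔN = Δφ × 111132 = 326.7 m; ΔE = Δλ × 111132 × cos(-16.51237°) = -0.00558 × 111132 × 0.958758 = -594.5 m.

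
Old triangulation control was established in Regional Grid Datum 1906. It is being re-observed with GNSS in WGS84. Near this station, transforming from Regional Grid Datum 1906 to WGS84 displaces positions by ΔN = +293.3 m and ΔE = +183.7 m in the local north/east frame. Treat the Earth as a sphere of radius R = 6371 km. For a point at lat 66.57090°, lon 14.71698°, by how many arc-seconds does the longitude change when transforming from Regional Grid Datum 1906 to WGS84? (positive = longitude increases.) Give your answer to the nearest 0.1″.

At latitude 66.57090°, cos φ = 0.397614.
One radian of longitude at latitude φ spans R cos φ, so Δλ = ΔE / (R cos φ) = 183.7 / (6371000 × 0.397614) = 7.2517e-05 rad = 14.958″.

Δλ = 15.0″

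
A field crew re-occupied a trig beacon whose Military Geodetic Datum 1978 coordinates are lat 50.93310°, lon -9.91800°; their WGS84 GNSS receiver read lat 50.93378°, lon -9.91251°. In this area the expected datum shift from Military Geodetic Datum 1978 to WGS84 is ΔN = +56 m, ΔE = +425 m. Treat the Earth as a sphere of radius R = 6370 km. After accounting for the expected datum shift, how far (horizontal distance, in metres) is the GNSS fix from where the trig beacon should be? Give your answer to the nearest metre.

45 m

Observed coordinate differences: Δφ = +0.00068°, Δλ = +0.00549°.
Converting to metres (1° lat = 111177 m, cos φ = 0.630227): observed ΔN = 75.6 m, observed ΔE = 384.7 m.
Subtracting the expected shift leaves a residual of 75.6 − (56) = 19.6 m north and 384.7 − (425) = -40.3 m east.
Residual distance = √(19.6² + (-40.3)²) = 44.8 m.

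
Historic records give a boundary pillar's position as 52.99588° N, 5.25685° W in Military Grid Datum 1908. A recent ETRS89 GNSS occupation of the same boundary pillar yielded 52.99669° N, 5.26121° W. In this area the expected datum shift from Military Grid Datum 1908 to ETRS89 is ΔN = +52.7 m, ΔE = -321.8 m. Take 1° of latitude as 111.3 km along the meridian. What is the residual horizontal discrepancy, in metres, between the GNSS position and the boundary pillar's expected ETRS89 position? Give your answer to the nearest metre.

Observed coordinate differences: Δφ = +0.00081°, Δλ = -0.00436°.
Converting to metres (1° lat = 111300 m, cos φ = 0.601872): observed ΔN = 90.2 m, observed ΔE = -292.1 m.
Subtracting the expected shift leaves a residual of 90.2 − (52.7) = 37.5 m north and -292.1 − (-321.8) = 29.7 m east.
Residual distance = √(37.5² + 29.7²) = 47.8 m.

48 m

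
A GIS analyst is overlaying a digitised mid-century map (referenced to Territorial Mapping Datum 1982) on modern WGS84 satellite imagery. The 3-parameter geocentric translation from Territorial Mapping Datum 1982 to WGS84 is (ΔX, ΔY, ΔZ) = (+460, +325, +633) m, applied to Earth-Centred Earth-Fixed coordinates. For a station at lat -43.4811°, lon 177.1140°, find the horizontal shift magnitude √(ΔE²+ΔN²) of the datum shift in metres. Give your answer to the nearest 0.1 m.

The local east axis at (φ, λ) is (−sin λ, cos λ, 0), so ΔE = −sin(177.1140°)·460 + cos(177.1140°)·325 = -347.75 m.
The local north axis is (−sin φ cos λ, −sin φ sin λ, cos φ), giving ΔN = -316.132 + 11.260 + 459.306 = 154.43 m.
Horizontal magnitude = √(ΔE² + ΔN²) = √((-347.75)² + 154.43²) = 380.50 m.

380.5 m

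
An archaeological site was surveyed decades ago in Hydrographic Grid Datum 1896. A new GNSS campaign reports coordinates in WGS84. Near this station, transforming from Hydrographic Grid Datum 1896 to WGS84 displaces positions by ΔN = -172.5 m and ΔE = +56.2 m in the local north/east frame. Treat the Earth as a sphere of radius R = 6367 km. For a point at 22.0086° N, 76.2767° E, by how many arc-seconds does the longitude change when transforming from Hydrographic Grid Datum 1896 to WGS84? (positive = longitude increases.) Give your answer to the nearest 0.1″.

Δλ = 2.0″

At latitude 22.0086°, cos φ = 0.927128.
One radian of longitude at latitude φ spans R cos φ, so Δλ = ΔE / (R cos φ) = 56.2 / (6367000 × 0.927128) = 9.5205e-06 rad = 1.964″.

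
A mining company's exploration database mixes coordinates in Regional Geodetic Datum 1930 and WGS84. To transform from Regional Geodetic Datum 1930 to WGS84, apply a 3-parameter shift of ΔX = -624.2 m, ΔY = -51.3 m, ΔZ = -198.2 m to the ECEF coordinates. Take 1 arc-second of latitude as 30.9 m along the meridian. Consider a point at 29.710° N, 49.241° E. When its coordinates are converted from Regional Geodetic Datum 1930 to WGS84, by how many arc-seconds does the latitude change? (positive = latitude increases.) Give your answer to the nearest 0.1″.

sin φ = 0.495610, cos φ = 0.868545, sin λ = 0.757462, cos λ = 0.652879.
North component: ΔN = −sin φ cos λ·ΔX − sin φ sin λ·ΔY + cos φ·ΔZ = −(0.495610)(0.652879)(-624.2) − (0.495610)(0.757462)(-51.3) + (0.868545)(-198.2) = 49.09 m.
1° of latitude spans 3600 × 30.90 = 111240 m, so Δφ = 49.09 / 111240 × 3600 = 1.589″.

Δφ = 1.6″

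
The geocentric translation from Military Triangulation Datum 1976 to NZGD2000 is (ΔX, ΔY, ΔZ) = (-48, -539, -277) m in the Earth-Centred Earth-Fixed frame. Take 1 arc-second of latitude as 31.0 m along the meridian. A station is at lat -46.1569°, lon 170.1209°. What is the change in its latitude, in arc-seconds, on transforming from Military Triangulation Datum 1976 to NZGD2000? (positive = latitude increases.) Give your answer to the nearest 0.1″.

Δφ = -7.2″

sin φ = -0.721239, cos φ = 0.692686, sin λ = 0.171570, cos λ = -0.985172.
North component: ΔN = −sin φ cos λ·ΔX − sin φ sin λ·ΔY + cos φ·ΔZ = −(-0.721239)(-0.985172)(-48) − (-0.721239)(0.171570)(-539) + (0.692686)(-277) = -224.47 m.
1° of latitude spans 3600 × 31.00 = 111600 m, so Δφ = -224.47 / 111600 × 3600 = -7.241″.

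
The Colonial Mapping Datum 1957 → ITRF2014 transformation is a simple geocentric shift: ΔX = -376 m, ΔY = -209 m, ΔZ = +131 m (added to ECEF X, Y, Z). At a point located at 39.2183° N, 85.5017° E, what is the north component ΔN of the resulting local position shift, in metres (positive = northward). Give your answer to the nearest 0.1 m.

At φ = 39.2183°, λ = 85.5017°: sin φ = 0.632277, cos φ = 0.774743, sin λ = 0.996920, cos λ = 0.078430.
ΔN = −sin φ cos λ·ΔX − sin φ sin λ·ΔY + cos φ·ΔZ = −(0.632277)(0.078430)(-376) − (0.632277)(0.996920)(-209) + (0.774743)(131) = 251.88 m.

ΔN = 251.9 m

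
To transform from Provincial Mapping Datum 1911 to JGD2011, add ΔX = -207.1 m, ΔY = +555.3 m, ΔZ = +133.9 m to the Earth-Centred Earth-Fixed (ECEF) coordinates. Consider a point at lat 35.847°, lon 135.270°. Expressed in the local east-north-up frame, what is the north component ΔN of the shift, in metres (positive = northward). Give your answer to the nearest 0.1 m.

ΔN = -206.5 m

At φ = 35.847°, λ = 135.270°: sin φ = 0.585623, cos φ = 0.810584, sin λ = 0.703767, cos λ = -0.710431.
ΔN = −sin φ cos λ·ΔX − sin φ sin λ·ΔY + cos φ·ΔZ = −(0.585623)(-0.710431)(-207.1) − (0.585623)(0.703767)(555.3) + (0.810584)(133.9) = -206.49 m.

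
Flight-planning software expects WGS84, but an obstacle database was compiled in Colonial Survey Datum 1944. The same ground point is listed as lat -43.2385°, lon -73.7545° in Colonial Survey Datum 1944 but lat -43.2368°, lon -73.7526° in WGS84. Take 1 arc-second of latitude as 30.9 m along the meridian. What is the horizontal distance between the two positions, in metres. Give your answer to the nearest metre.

244 m

Δφ = -43.2368° − -43.2385° = +0.0017°; Δλ = -73.7526° − -73.7545° = +0.0019°.
1° of latitude = 3600 × 30.90 = 111240 m.
ΔN = Δφ × 111240 = 189.1 m; ΔE = Δλ × 111240 × cos(-43.2385°) = +0.0019 × 111240 × 0.728508 = 154.0 m.
Distance = √(ΔE² + ΔN²) = √(154.0² + 189.1²) = 243.9 m.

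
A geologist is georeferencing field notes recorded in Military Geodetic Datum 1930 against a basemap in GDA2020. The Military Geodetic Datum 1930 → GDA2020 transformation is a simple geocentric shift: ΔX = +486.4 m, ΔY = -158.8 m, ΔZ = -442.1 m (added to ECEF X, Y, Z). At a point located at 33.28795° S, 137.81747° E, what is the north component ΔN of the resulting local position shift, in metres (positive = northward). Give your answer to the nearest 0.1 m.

ΔN = -625.9 m

At φ = -33.28795°, λ = 137.81747°: sin φ = -0.548847, cos φ = 0.835923, sin λ = 0.671495, cos λ = -0.741009.
ΔN = −sin φ cos λ·ΔX − sin φ sin λ·ΔY + cos φ·ΔZ = −(-0.548847)(-0.741009)(486.4) − (-0.548847)(0.671495)(-158.8) + (0.835923)(-442.1) = -625.91 m.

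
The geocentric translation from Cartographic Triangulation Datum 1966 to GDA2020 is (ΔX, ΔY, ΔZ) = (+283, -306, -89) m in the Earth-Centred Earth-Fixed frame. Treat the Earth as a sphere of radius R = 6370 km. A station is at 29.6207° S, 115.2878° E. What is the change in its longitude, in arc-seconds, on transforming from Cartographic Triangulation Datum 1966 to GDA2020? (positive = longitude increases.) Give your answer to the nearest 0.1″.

Δλ = -4.7″

sin φ = -0.494256, cos φ = 0.869316, sin λ = 0.904174, cos λ = -0.427165.
East component: ΔE = −sin λ·ΔX + cos λ·ΔY = −(0.904174)(283) + (-0.427165)(-306) = -125.17 m.
1° of latitude spans πR/180 = 111177 m; at latitude φ, 1° of longitude spans that × cos φ = 96648.4 m, so Δλ = -125.17 / 96648.4 × 3600 = -4.662″.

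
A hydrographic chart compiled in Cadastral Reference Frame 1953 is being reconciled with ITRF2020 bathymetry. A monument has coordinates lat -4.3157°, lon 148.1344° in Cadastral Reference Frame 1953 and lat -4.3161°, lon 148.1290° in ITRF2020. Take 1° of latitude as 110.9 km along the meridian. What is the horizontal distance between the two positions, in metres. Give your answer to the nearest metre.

599 m

Δφ = -4.3161° − -4.3157° = -0.0004°; Δλ = 148.1290° − 148.1344° = -0.0054°.
ΔN = Δφ × 110900 = -44.4 m; ΔE = Δλ × 110900 × cos(-4.3157°) = -0.0054 × 110900 × 0.997165 = -597.2 m.
Distance = √(ΔE² + ΔN²) = √((-597.2)² + (-44.4)²) = 598.8 m.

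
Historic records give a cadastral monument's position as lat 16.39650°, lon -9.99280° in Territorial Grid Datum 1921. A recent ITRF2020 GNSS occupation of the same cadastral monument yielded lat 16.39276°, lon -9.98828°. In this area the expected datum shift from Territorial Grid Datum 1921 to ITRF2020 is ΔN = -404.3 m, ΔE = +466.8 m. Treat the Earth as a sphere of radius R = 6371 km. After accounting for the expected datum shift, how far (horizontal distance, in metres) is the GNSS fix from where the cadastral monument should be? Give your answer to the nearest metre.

19 m

Observed coordinate differences: Δφ = -0.00374°, Δλ = +0.00452°.
Converting to metres (1° lat = 111195 m, cos φ = 0.959331): observed ΔN = -415.9 m, observed ΔE = 482.2 m.
Subtracting the expected shift leaves a residual of -415.9 − (-404.3) = -11.6 m north and 482.2 − (466.8) = 15.4 m east.
Residual distance = √((-11.6)² + 15.4²) = 19.2 m.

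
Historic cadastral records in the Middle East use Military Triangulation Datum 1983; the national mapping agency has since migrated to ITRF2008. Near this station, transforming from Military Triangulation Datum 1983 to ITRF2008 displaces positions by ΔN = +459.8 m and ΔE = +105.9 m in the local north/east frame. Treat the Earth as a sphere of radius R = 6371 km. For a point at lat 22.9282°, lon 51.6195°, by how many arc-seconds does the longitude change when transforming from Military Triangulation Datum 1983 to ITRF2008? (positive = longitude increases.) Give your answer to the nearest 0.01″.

At latitude 22.9282°, cos φ = 0.920994.
One radian of longitude at latitude φ spans R cos φ, so Δλ = ΔE / (R cos φ) = 105.9 / (6371000 × 0.920994) = 1.8048e-05 rad = 3.723″.

Δλ = 3.72″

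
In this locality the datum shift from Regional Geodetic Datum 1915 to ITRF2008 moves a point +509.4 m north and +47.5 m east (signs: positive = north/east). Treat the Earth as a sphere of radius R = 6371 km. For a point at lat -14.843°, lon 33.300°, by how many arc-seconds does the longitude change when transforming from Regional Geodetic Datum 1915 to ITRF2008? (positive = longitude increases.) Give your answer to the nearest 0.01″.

Δλ = 1.59″

At latitude -14.843°, cos φ = 0.966631.
One radian of longitude at latitude φ spans R cos φ, so Δλ = ΔE / (R cos φ) = 47.5 / (6371000 × 0.966631) = 7.7130e-06 rad = 1.591″.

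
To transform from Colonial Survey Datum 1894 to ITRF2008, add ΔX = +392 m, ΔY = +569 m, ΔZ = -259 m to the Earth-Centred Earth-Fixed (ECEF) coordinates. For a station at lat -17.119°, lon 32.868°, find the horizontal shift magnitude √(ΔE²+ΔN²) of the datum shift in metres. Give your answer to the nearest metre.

The local east axis at (φ, λ) is (−sin λ, cos λ, 0), so ΔE = −sin(32.868°)·392 + cos(32.868°)·569 = 265.18 m.
The local north axis is (−sin φ cos λ, −sin φ sin λ, cos φ), giving ΔN = 96.917 + 90.897 − 247.525 = -59.71 m.
Horizontal magnitude = √(ΔE² + ΔN²) = √(265.18² + (-59.71)²) = 271.82 m.

272 m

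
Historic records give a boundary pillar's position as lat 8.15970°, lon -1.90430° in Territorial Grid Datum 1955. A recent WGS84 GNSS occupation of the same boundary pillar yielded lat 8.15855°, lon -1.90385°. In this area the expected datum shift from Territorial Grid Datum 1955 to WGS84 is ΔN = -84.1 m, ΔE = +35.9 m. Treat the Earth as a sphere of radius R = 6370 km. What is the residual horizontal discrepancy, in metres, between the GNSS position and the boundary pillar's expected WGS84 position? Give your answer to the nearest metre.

Observed coordinate differences: Δφ = -0.00115°, Δλ = +0.00045°.
Converting to metres (1° lat = 111177 m, cos φ = 0.989876): observed ΔN = -127.9 m, observed ΔE = 49.5 m.
Subtracting the expected shift leaves a residual of -127.9 − (-84.1) = -43.8 m north and 49.5 − (35.9) = 13.6 m east.
Residual distance = √((-43.8)² + 13.6²) = 45.8 m.

46 m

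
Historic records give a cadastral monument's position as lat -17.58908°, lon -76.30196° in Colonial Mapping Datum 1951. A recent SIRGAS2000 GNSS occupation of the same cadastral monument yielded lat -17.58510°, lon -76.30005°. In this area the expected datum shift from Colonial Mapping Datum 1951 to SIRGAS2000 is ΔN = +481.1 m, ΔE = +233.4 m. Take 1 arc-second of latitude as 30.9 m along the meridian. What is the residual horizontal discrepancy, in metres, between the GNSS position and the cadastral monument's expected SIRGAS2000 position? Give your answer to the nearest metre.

49 m

Observed coordinate differences: Δφ = +0.00398°, Δλ = +0.00191°.
Converting to metres (1° lat = 111240 m, cos φ = 0.953248): observed ΔN = 442.7 m, observed ΔE = 202.5 m.
Subtracting the expected shift leaves a residual of 442.7 − (481.1) = -38.4 m north and 202.5 − (233.4) = -30.9 m east.
Residual distance = √((-38.4)² + (-30.9)²) = 49.2 m.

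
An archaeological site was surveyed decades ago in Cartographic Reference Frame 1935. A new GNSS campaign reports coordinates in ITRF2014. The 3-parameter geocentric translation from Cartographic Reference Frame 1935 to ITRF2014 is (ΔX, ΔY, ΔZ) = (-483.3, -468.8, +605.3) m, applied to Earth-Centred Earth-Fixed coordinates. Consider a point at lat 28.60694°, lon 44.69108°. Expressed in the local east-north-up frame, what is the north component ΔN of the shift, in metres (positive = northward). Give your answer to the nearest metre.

At φ = 28.60694°, λ = 44.69108°: sin φ = 0.478798, cos φ = 0.877925, sin λ = 0.703284, cos λ = 0.710909.
ΔN = −sin φ cos λ·ΔX − sin φ sin λ·ΔY + cos φ·ΔZ = −(0.478798)(0.710909)(-483.3) − (0.478798)(0.703284)(-468.8) + (0.877925)(605.3) = 853.77 m.

ΔN = 854 m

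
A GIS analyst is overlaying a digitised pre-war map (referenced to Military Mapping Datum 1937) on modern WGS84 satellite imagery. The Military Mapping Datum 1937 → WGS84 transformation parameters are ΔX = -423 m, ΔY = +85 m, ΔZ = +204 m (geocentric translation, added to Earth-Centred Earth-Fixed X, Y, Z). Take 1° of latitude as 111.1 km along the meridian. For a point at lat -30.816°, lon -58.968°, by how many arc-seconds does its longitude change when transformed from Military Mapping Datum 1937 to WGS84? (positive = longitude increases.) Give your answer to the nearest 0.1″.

Δλ = -12.0″

sin φ = -0.512283, cos φ = 0.858817, sin λ = -0.856880, cos λ = 0.515517.
East component: ΔE = −sin λ·ΔX + cos λ·ΔY = −(-0.856880)(-423) + (0.515517)(85) = -318.64 m.
1° of latitude spans 111100 m; at latitude φ, 1° of longitude spans that × cos φ = 95414.6 m, so Δλ = -318.64 / 95414.6 × 3600 = -12.022″.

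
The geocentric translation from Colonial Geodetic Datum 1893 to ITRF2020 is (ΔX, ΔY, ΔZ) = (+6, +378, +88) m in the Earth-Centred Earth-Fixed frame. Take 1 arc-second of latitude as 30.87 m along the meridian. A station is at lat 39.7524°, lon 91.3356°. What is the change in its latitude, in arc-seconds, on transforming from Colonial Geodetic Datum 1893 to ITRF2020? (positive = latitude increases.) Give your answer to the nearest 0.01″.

sin φ = 0.639471, cos φ = 0.768815, sin λ = 0.999728, cos λ = -0.023309.
North component: ΔN = −sin φ cos λ·ΔX − sin φ sin λ·ΔY + cos φ·ΔZ = −(0.639471)(-0.023309)(6) − (0.639471)(0.999728)(378) + (0.768815)(88) = -173.91 m.
1° of latitude spans 3600 × 30.87 = 111132 m, so Δφ = -173.91 / 111132 × 3600 = -5.634″.

Δφ = -5.63″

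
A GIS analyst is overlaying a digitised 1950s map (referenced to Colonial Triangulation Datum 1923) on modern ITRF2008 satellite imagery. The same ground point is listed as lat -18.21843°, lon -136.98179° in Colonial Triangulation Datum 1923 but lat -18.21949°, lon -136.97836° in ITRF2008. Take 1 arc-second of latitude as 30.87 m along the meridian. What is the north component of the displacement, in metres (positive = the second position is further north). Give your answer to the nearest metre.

ΔN = -118 m

Δφ = -18.21949° − -18.21843° = -0.00106°; Δλ = -136.97836° − -136.98179° = +0.00343°.
1° of latitude = 3600 × 30.87 = 111132 m.
ΔN = Δφ × 111132 = -117.8 m; ΔE = Δλ × 111132 × cos(-18.21843°) = +0.00343 × 111132 × 0.949872 = 362.1 m.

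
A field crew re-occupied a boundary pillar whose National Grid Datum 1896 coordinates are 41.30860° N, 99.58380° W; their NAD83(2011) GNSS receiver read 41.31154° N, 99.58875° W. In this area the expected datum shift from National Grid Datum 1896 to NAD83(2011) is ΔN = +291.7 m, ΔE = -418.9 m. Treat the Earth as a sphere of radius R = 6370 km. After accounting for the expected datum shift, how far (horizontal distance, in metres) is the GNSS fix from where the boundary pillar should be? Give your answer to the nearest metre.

36 m

Observed coordinate differences: Δφ = +0.00294°, Δλ = -0.00495°.
Converting to metres (1° lat = 111177 m, cos φ = 0.751165): observed ΔN = 326.9 m, observed ΔE = -413.4 m.
Subtracting the expected shift leaves a residual of 326.9 − (291.7) = 35.2 m north and -413.4 − (-418.9) = 5.5 m east.
Residual distance = √(35.2² + 5.5²) = 35.6 m.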